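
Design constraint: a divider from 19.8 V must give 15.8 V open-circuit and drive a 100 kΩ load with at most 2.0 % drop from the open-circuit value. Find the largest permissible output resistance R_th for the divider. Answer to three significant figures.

R_th ≤ 2.04 kΩ

Loading drop = R_th/(R_th + R_L) ≤ 0.0200, so R_th ≤ R_L · ε/(1−ε) = 100 kΩ × 0.0200/0.9800 = 2.04 kΩ.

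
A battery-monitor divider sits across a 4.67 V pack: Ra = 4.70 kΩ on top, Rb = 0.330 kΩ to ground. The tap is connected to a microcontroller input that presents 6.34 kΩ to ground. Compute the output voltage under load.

V_out ≈ 0.292 V

The load sits in parallel with Rb: Rb‖R_L = (330 × 6340) / (330 + 6340) = 313.7 Ω.
V_out = 4.67 × 313.7 / (4700 + 313.7) = 4.67 × 313.7/5014 = 0.292 V.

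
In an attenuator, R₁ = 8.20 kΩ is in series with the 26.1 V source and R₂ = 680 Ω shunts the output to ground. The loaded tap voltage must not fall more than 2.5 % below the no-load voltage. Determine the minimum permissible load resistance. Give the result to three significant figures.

Output resistance R_th = R₁‖R₂ = (8200 × 680)/8880 = 627.9 Ω.
The fractional drop is R_th/(R_th + R_L); requiring this ≤ 0.0250 gives R_L ≥ R_th(1/0.0250 − 1) = 627.9 × 39.00 = 24.5 kΩ.

R_L(min) ≈ 24.5 kΩ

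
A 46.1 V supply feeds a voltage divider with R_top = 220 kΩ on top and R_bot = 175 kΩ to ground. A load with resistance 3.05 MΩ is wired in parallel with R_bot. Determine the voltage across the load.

V_out ≈ 19.8 V

The load sits in parallel with R_bot: R_bot‖R_L = (175 × 3050) / (175 + 3050) = 165.5 kΩ.
V_out = 46.1 × 165.5 / (220 + 165.5) = 46.1 × 165.5/385.5 = 19.8 V.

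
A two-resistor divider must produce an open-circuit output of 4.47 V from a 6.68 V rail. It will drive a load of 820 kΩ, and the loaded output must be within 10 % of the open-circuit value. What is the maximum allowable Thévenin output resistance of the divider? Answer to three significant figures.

Loading drop = R_th/(R_th + R_L) ≤ 0.100, so R_th ≤ R_L · ε/(1−ε) = 820 kΩ × 0.100/0.9000 = 91.1 kΩ.

R_th ≤ 91.1 kΩ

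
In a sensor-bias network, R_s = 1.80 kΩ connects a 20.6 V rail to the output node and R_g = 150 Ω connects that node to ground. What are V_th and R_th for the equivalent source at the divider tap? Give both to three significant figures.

V_th is the open-circuit tap voltage: 20.6 × 150/(1800 + 150) = 1.58 V.
With the supply zeroed, R_s and R_g appear in parallel from the tap: R_th = R_s‖R_g = (1800 × 150)/1950 = 138 Ω.

V_th = 1.58 V, R_th = 138 Ω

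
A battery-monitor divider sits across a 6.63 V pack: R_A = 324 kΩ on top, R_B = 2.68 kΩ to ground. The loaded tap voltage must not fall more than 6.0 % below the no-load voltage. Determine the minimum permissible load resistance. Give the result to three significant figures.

Output resistance R_th = R_A‖R_B = (324 × 2.68)/326.7 = 2.658 kΩ.
The fractional drop is R_th/(R_th + R_L); requiring this ≤ 0.0600 gives R_L ≥ R_th(1/0.0600 − 1) = 2.658 × 15.67 = 41.6 kΩ.

R_L(min) ≈ 41.6 kΩ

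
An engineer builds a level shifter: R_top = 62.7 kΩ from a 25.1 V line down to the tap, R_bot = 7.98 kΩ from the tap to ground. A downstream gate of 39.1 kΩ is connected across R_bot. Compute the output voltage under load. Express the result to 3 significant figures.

V_out ≈ 2.40 V

The load sits in parallel with R_bot: R_bot‖R_L = (7.98 × 39.1) / (7.98 + 39.1) = 6.627 kΩ.
V_out = 25.1 × 6.627 / (62.7 + 6.627) = 25.1 × 6.627/69.33 = 2.40 V.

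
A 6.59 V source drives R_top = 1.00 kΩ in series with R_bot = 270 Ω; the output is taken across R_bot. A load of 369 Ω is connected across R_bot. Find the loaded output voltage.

The load sits in parallel with R_bot: R_bot‖R_L = (270 × 369) / (270 + 369) = 155.9 Ω.
V_out = 6.59 × 155.9 / (1000 + 155.9) = 6.59 × 155.9/1156 = 0.889 V.

V_out ≈ 0.889 V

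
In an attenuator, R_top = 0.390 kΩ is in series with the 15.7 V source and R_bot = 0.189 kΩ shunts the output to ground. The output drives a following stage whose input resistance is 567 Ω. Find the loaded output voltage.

V_out ≈ 4.19 V

The load sits in parallel with R_bot: R_bot‖R_L = (189 × 567) / (189 + 567) = 141.8 Ω.
V_out = 15.7 × 141.8 / (390 + 141.8) = 15.7 × 141.8/531.8 = 4.19 V.
(Unloaded it would have been 5.12 V.)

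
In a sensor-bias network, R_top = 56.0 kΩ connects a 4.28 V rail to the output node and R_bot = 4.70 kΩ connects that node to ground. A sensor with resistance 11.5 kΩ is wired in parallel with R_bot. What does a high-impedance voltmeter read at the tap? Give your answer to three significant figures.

The load sits in parallel with R_bot: R_bot‖R_L = (4.70 × 11.5) / (4.70 + 11.5) = 3.336 kΩ.
V_out = 4.28 × 3.336 / (56.0 + 3.336) = 4.28 × 3.336/59.34 = 0.241 V.

V_out ≈ 0.241 V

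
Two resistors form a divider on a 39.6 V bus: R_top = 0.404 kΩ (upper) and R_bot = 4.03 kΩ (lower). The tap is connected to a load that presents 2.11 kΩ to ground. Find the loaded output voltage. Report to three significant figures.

The load sits in parallel with R_bot: R_bot‖R_L = (4030 × 2110) / (4030 + 2110) = 1385 Ω.
V_out = 39.6 × 1385 / (404 + 1385) = 39.6 × 1385/1789 = 30.7 V.
(Unloaded it would have been 36.0 V.)

V_out ≈ 30.7 V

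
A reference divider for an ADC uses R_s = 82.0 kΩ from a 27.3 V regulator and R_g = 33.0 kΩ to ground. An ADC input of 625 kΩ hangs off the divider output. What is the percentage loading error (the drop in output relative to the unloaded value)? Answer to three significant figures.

3.63 %

The divider's output (Thévenin) resistance is R_s‖R_g = 23.53 kΩ.
Fractional drop under load = R_th/(R_th + R_L) = 23.53 / (23.53 + 625) = 0.03628.
So the output falls by 3.63 %.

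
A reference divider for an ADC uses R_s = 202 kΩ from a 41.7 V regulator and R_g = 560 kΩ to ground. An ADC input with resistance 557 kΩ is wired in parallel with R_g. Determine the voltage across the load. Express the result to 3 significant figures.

The load sits in parallel with R_g: R_g‖R_L = (560 × 557) / (560 + 557) = 279.2 kΩ.
V_out = 41.7 × 279.2 / (202 + 279.2) = 41.7 × 279.2/481.2 = 24.2 V.

V_out ≈ 24.2 V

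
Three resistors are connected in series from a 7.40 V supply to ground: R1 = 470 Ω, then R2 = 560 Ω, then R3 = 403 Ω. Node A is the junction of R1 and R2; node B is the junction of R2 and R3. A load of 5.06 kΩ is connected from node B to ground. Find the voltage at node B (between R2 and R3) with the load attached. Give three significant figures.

V ≈ 1.97 V

At node B, R3 is in parallel with the load: R3‖R_L = 373.3 Ω.
Below node A the resistance is R2 + (R3‖R_L) = 933.3 Ω, so V_A = 7.40 × 933.3/1403 = 4.922 V.
Then V_B = V_A × (R3‖R_L)/(R2 + R3‖R_L) = 4.922 × 373.3/933.3 = 1.97 V.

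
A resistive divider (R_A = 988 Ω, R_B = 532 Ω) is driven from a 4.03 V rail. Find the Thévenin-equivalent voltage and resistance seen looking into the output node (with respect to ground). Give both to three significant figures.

V_th = 1.41 V, R_th = 346 Ω

V_th is the open-circuit tap voltage: 4.03 × 532/(988 + 532) = 1.41 V.
With the supply zeroed, R_A and R_B appear in parallel from the tap: R_th = R_A‖R_B = (988 × 532)/1520 = 346 Ω.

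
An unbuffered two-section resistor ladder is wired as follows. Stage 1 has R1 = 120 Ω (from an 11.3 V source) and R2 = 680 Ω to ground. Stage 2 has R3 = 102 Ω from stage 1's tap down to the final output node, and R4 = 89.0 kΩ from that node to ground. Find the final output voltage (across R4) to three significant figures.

V_out ≈ 9.58 V

Stage 2 presents R3+R4 = 89100 Ω as a load on stage 1's tap.
Stage 1's lower leg becomes R2‖(R3+R4) = 674.8 Ω, so V_mid = 11.3 × 674.8/794.8 = 9.594 V.
Stage 2 is itself unloaded: V_out = V_mid × R4/(R3+R4) = 9.594 × 89000/89100 = 9.58 V.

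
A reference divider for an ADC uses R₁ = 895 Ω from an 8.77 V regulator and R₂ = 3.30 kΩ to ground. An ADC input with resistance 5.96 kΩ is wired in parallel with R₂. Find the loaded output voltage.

The load sits in parallel with R₂: R₂‖R_L = (3300 × 5960) / (3300 + 5960) = 2124 Ω.
V_out = 8.77 × 2124 / (895 + 2124) = 8.77 × 2124/3019 = 6.17 V.

V_out ≈ 6.17 V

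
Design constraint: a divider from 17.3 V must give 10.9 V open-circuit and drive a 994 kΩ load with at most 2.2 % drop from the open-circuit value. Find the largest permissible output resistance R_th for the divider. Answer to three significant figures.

R_th ≤ 22.4 kΩ

Loading drop = R_th/(R_th + R_L) ≤ 0.0220, so R_th ≤ R_L · ε/(1−ε) = 994 kΩ × 0.0220/0.9780 = 22.4 kΩ.
(Any R1, R2 with R2/(R1+R2) = 0.630 and R1‖R2 ≤ 22.4 kΩ will meet the spec.)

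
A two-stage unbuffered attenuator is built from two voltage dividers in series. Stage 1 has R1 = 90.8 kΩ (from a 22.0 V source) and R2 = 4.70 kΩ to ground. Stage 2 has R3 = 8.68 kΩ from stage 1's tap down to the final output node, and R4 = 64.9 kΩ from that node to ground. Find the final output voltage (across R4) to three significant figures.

Stage 2 presents R3+R4 = 73.58 kΩ as a load on stage 1's tap.
Stage 1's lower leg becomes R2‖(R3+R4) = 4.418 kΩ, so V_mid = 22.0 × 4.418/95.22 = 1.021 V.
Stage 2 is itself unloaded: V_out = V_mid × R4/(R3+R4) = 1.021 × 64.9/73.58 = 0.900 V.

V_out ≈ 0.900 V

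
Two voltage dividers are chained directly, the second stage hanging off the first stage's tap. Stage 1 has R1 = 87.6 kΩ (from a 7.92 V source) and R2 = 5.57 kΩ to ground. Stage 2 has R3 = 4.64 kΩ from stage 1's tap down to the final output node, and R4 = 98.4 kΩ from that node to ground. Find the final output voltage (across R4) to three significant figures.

Stage 2 presents R3+R4 = 103.0 kΩ as a load on stage 1's tap.
Stage 1's lower leg becomes R2‖(R3+R4) = 5.284 kΩ, so V_mid = 7.92 × 5.284/92.88 = 0.4506 V.
Stage 2 is itself unloaded: V_out = V_mid × R4/(R3+R4) = 0.4506 × 98.4/103.0 = 0.430 V.

V_out ≈ 0.430 V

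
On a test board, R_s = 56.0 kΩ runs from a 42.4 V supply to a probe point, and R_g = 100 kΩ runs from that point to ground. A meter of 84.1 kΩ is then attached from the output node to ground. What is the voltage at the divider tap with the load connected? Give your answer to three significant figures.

The load sits in parallel with R_g: R_g‖R_L = (100 × 84.1) / (100 + 84.1) = 45.68 kΩ.
V_out = 42.4 × 45.68 / (56.0 + 45.68) = 42.4 × 45.68/101.7 = 19.0 V.
(Unloaded it would have been 27.2 V.)

V_out ≈ 19.0 V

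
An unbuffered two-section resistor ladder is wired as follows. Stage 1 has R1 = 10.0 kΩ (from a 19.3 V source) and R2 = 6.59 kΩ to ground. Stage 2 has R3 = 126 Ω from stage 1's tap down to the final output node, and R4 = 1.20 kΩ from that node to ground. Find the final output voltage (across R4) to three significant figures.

V_out ≈ 1.74 V

Stage 2 presents R3+R4 = 1326 Ω as a load on stage 1's tap.
Stage 1's lower leg becomes R2‖(R3+R4) = 1104 Ω, so V_mid = 19.3 × 1104/11100 = 1.919 V.
Stage 2 is itself unloaded: V_out = V_mid × R4/(R3+R4) = 1.919 × 1200/1326 = 1.74 V.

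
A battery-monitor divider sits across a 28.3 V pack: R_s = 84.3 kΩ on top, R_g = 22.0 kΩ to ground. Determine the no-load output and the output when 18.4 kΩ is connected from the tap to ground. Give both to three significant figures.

Open-circuit: V = 28.3 × 22.0/(84.3 + 22.0) = 5.86 V.
With the load, R_g becomes R_g‖R_L = 10.02 kΩ, so V = 28.3 × 10.02/94.32 = 3.01 V.

Unloaded: 5.86 V; loaded: 3.01 V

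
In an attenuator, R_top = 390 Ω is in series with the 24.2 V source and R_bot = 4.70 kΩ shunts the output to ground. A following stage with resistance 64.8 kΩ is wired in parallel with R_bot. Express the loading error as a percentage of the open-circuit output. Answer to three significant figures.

The divider's output (Thévenin) resistance is R_top‖R_bot = 360.1 Ω.
Fractional drop under load = R_th/(R_th + R_L) = 360.1 / (360.1 + 64800) = 0.005527.
So the output falls by 0.553 %.

0.553 %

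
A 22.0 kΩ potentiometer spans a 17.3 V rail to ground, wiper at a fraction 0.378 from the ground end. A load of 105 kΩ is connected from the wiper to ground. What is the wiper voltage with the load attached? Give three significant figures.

V ≈ 6.23 V

The wiper splits the pot into (1−α)R = 13.68 kΩ above and αR = 8.316 kΩ below.
Lower section ‖ load = 7.706 kΩ.
V_wiper = 17.3 × 7.706/(13.68 + 7.706) = 6.23 V.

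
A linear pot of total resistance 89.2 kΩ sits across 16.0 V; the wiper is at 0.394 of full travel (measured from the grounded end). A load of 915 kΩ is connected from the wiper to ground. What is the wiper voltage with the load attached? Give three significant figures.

The wiper splits the pot into (1−α)R = 54.06 kΩ above and αR = 35.14 kΩ below.
Lower section ‖ load = 33.84 kΩ.
V_wiper = 16.0 × 33.84/(54.06 + 33.84) = 6.16 V.

V ≈ 6.16 V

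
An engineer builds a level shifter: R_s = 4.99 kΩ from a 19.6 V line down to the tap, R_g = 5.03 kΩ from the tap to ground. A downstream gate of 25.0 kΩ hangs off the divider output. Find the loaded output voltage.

V_out ≈ 8.94 V

The load sits in parallel with R_g: R_g‖R_L = (5.03 × 25.0) / (5.03 + 25.0) = 4.187 kΩ.
V_out = 19.6 × 4.187 / (4.99 + 4.187) = 19.6 × 4.187/9.177 = 8.94 V.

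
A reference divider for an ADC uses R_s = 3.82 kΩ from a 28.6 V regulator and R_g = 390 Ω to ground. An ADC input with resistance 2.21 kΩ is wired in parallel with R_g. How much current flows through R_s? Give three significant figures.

I ≈ 6.89 mA

R_g‖R_L = 331.5 Ω, so the source sees R_s + R_g‖R_L = 4152 Ω.
I = 28.6 V / 4152 Ω = 6.89 mA.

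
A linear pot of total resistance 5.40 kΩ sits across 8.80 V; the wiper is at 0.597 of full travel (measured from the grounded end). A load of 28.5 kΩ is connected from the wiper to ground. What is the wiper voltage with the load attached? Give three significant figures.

The wiper splits the pot into (1−α)R = 2.176 kΩ above and αR = 3.224 kΩ below.
Lower section ‖ load = 2.896 kΩ.
V_wiper = 8.80 × 2.896/(2.176 + 2.896) = 5.02 V.

V ≈ 5.02 V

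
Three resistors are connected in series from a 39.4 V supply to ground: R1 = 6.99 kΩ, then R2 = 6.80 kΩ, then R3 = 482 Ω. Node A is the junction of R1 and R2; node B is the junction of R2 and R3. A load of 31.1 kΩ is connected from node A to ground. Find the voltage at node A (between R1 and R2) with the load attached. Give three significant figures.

V ≈ 18.0 V

Below node A the series string R2+R3 = 7282 Ω sits in parallel with the 31100 Ω load: 5900 Ω.
V_A = 39.4 × 5900/(6990 + 5900) = 18.0 V.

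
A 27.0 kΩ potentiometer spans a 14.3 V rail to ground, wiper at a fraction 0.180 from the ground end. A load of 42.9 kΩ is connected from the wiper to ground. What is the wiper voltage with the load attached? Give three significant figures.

V ≈ 2.36 V

The wiper splits the pot into (1−α)R = 22.14 kΩ above and αR = 4.860 kΩ below.
Lower section ‖ load = 4.365 kΩ.
V_wiper = 14.3 × 4.365/(22.14 + 4.365) = 2.36 V.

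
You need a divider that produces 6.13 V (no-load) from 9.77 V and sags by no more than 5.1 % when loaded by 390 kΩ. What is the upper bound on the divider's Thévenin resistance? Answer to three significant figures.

Loading drop = R_th/(R_th + R_L) ≤ 0.0510, so R_th ≤ R_L · ε/(1−ε) = 390 kΩ × 0.0510/0.9490 = 21.0 kΩ.

R_th ≤ 21.0 kΩ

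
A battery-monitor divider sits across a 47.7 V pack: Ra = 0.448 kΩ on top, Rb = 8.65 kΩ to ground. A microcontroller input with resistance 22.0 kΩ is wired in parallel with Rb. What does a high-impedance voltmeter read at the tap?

The load sits in parallel with Rb: Rb‖R_L = (8650 × 22000) / (8650 + 22000) = 6209 Ω.
V_out = 47.7 × 6209 / (448 + 6209) = 47.7 × 6209/6657 = 44.5 V.

V_out ≈ 44.5 V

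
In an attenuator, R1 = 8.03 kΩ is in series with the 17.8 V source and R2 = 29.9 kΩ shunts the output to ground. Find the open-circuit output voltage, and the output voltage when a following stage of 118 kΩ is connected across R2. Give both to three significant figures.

Unloaded: 14.0 V; loaded: 13.3 V

Open-circuit: V = 17.8 × 29.9/(8.03 + 29.9) = 14.0 V.
With the load, R2 becomes R2‖R_L = 23.86 kΩ, so V = 17.8 × 23.86/31.89 = 13.3 V.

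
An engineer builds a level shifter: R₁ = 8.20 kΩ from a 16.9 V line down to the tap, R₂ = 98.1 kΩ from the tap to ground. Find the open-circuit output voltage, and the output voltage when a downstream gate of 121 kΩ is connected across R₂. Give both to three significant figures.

Unloaded: 15.6 V; loaded: 14.7 V

Open-circuit: V = 16.9 × 98.1/(8.20 + 98.1) = 15.6 V.
With the load, R₂ becomes R₂‖R_L = 54.18 kΩ, so V = 16.9 × 54.18/62.38 = 14.7 V.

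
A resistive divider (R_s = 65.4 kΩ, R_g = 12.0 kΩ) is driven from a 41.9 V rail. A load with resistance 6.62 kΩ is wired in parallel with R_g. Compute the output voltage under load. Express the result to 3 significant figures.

The load sits in parallel with R_g: R_g‖R_L = (12.0 × 6.62) / (12.0 + 6.62) = 4.266 kΩ.
V_out = 41.9 × 4.266 / (65.4 + 4.266) = 41.9 × 4.266/69.67 = 2.57 V.

V_out ≈ 2.57 V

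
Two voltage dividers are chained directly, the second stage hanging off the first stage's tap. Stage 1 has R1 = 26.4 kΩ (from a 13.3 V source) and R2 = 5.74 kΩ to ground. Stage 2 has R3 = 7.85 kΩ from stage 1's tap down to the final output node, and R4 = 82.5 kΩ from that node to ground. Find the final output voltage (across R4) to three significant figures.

Stage 2 presents R3+R4 = 90.35 kΩ as a load on stage 1's tap.
Stage 1's lower leg becomes R2‖(R3+R4) = 5.397 kΩ, so V_mid = 13.3 × 5.397/31.80 = 2.257 V.
Stage 2 is itself unloaded: V_out = V_mid × R4/(R3+R4) = 2.257 × 82.5/90.35 = 2.06 V.

V_out ≈ 2.06 V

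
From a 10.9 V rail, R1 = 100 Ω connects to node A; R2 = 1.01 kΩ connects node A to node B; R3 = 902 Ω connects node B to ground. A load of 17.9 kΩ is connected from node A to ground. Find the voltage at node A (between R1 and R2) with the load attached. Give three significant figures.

V ≈ 10.3 V

Below node A the series string R2+R3 = 1912 Ω sits in parallel with the 17900 Ω load: 1727 Ω.
V_A = 10.9 × 1727/(100 + 1727) = 10.3 V.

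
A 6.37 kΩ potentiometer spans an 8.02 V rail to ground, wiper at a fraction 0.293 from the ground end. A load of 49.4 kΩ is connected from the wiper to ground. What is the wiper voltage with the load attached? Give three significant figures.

The wiper splits the pot into (1−α)R = 4.504 kΩ above and αR = 1.866 kΩ below.
Lower section ‖ load = 1.798 kΩ.
V_wiper = 8.02 × 1.798/(4.504 + 1.798) = 2.29 V.

V ≈ 2.29 V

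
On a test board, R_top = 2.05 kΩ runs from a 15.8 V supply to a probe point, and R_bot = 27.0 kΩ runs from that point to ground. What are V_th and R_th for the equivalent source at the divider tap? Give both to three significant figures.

V_th is the open-circuit tap voltage: 15.8 × 27.0/(2.05 + 27.0) = 14.7 V.
With the supply zeroed, R_top and R_bot appear in parallel from the tap: R_th = R_top‖R_bot = (2.05 × 27.0)/29.05 = 1.91 kΩ.

V_th = 14.7 V, R_th = 1.91 kΩ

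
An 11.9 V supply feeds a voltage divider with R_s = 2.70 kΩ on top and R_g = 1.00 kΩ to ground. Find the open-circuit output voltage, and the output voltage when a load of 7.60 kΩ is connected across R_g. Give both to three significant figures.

Unloaded: 3.22 V; loaded: 2.93 V

Open-circuit: V = 11.9 × 1.00/(2.70 + 1.00) = 3.22 V.
With the load, R_g becomes R_g‖R_L = 0.8837 kΩ, so V = 11.9 × 0.8837/3.584 = 2.93 V.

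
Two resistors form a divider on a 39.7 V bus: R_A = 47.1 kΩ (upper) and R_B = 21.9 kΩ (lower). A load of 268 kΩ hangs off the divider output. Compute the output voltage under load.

The load sits in parallel with R_B: R_B‖R_L = (21.9 × 268) / (21.9 + 268) = 20.25 kΩ.
V_out = 39.7 × 20.25 / (47.1 + 20.25) = 39.7 × 20.25/67.35 = 11.9 V.

V_out ≈ 11.9 V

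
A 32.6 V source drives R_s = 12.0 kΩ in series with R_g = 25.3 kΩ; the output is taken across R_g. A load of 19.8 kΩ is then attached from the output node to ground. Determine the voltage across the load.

V_out ≈ 15.7 V

The load sits in parallel with R_g: R_g‖R_L = (25.3 × 19.8) / (25.3 + 19.8) = 11.11 kΩ.
V_out = 32.6 × 11.11 / (12.0 + 11.11) = 32.6 × 11.11/23.11 = 15.7 V.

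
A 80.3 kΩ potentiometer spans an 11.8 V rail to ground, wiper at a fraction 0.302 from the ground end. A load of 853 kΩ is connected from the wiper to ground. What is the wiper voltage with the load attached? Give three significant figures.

V ≈ 3.49 V

The wiper splits the pot into (1−α)R = 56.05 kΩ above and αR = 24.25 kΩ below.
Lower section ‖ load = 23.58 kΩ.
V_wiper = 11.8 × 23.58/(56.05 + 23.58) = 3.49 V.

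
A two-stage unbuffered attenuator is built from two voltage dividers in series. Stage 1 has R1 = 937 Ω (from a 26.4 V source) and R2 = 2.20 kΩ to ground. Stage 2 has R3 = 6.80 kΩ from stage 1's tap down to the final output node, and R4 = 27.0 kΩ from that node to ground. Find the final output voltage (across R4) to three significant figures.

V_out ≈ 14.5 V

Stage 2 presents R3+R4 = 33800 Ω as a load on stage 1's tap.
Stage 1's lower leg becomes R2‖(R3+R4) = 2066 Ω, so V_mid = 26.4 × 2066/3003 = 18.16 V.
Stage 2 is itself unloaded: V_out = V_mid × R4/(R3+R4) = 18.16 × 27000/33800 = 14.5 V.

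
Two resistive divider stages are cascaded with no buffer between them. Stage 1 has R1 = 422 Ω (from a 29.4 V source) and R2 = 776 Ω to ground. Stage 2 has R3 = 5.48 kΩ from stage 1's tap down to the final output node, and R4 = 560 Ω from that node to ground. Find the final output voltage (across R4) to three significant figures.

Stage 2 presents R3+R4 = 6040 Ω as a load on stage 1's tap.
Stage 1's lower leg becomes R2‖(R3+R4) = 687.7 Ω, so V_mid = 29.4 × 687.7/1110 = 18.22 V.
Stage 2 is itself unloaded: V_out = V_mid × R4/(R3+R4) = 18.22 × 560/6040 = 1.69 V.

V_out ≈ 1.69 V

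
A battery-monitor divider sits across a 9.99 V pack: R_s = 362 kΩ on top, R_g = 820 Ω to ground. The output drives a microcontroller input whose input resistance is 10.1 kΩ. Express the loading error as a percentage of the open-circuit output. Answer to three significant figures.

7.49 %

The divider's output (Thévenin) resistance is R_s‖R_g = 818.1 Ω.
Fractional drop under load = R_th/(R_th + R_L) = 818.1 / (818.1 + 10100) = 0.07493.
So the output falls by 7.49 %.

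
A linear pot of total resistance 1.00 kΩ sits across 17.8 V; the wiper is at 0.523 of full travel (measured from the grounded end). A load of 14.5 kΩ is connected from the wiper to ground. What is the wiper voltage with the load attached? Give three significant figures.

The wiper splits the pot into (1−α)R = 477.0 Ω above and αR = 523.0 Ω below.
Lower section ‖ load = 504.8 Ω.
V_wiper = 17.8 × 504.8/(477.0 + 504.8) = 9.15 V.

V ≈ 9.15 V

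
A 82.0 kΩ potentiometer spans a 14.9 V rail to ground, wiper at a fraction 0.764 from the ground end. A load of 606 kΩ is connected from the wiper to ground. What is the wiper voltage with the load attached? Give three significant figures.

V ≈ 11.1 V

The wiper splits the pot into (1−α)R = 19.35 kΩ above and αR = 62.65 kΩ below.
Lower section ‖ load = 56.78 kΩ.
V_wiper = 14.9 × 56.78/(19.35 + 56.78) = 11.1 V.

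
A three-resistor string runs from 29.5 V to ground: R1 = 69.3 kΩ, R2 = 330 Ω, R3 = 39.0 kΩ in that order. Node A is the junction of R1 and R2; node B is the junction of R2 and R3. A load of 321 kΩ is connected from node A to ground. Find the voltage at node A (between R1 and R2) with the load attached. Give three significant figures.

V ≈ 9.91 V

Below node A the series string R2+R3 = 39330 Ω sits in parallel with the 321000 Ω load: 35040 Ω.
V_A = 29.5 × 35040/(69300 + 35040) = 9.91 V.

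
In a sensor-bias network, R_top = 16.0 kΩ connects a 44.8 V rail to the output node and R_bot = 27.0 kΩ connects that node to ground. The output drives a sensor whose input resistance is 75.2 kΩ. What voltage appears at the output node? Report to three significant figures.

The load sits in parallel with R_bot: R_bot‖R_L = (27.0 × 75.2) / (27.0 + 75.2) = 19.87 kΩ.
V_out = 44.8 × 19.87 / (16.0 + 19.87) = 44.8 × 19.87/35.87 = 24.8 V.

V_out ≈ 24.8 V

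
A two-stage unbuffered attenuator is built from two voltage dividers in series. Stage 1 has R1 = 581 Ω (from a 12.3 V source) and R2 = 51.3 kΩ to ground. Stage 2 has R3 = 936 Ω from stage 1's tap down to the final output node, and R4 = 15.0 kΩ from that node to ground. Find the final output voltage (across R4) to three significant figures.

V_out ≈ 11.0 V

Stage 2 presents R3+R4 = 15940 Ω as a load on stage 1's tap.
Stage 1's lower leg becomes R2‖(R3+R4) = 12160 Ω, so V_mid = 12.3 × 12160/12740 = 11.74 V.
Stage 2 is itself unloaded: V_out = V_mid × R4/(R3+R4) = 11.74 × 15000/15940 = 11.0 V.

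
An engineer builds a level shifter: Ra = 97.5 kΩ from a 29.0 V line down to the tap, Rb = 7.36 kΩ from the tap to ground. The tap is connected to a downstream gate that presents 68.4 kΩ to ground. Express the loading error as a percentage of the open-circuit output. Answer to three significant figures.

9.10 %

The divider's output (Thévenin) resistance is Ra‖Rb = 6.843 kΩ.
Fractional drop under load = R_th/(R_th + R_L) = 6.843 / (6.843 + 68.4) = 0.09095.
So the output falls by 9.10 %.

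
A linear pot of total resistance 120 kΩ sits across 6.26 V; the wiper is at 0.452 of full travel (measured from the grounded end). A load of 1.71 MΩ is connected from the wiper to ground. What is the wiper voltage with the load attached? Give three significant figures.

The wiper splits the pot into (1−α)R = 65.76 kΩ above and αR = 54.24 kΩ below.
Lower section ‖ load = 52.57 kΩ.
V_wiper = 6.26 × 52.57/(65.76 + 52.57) = 2.78 V.

V ≈ 2.78 V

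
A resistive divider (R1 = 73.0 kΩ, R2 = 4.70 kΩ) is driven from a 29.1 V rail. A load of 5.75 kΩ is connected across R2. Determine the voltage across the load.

V_out ≈ 0.996 V

The load sits in parallel with R2: R2‖R_L = (4.70 × 5.75) / (4.70 + 5.75) = 2.586 kΩ.
V_out = 29.1 × 2.586 / (73.0 + 2.586) = 29.1 × 2.586/75.59 = 0.996 V.
(Unloaded it would have been 1.76 V.)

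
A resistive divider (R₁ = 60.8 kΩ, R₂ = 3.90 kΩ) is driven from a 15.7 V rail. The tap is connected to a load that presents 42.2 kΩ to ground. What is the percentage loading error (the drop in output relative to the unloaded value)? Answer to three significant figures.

7.99 %

The divider's output (Thévenin) resistance is R₁‖R₂ = 3.665 kΩ.
Fractional drop under load = R_th/(R_th + R_L) = 3.665 / (3.665 + 42.2) = 0.07991.
So the output falls by 7.99 %.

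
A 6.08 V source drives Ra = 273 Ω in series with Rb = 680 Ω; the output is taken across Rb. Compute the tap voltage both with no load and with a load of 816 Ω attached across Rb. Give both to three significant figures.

Open-circuit: V = 6.08 × 680/(273 + 680) = 4.34 V.
With the load, Rb becomes Rb‖R_L = 370.9 Ω, so V = 6.08 × 370.9/643.9 = 3.50 V.

Unloaded: 4.34 V; loaded: 3.50 V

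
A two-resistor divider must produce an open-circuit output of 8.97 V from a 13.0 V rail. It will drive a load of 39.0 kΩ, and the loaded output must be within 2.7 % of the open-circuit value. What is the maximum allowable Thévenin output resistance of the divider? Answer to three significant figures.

R_th ≤ 1.08 kΩ

Loading drop = R_th/(R_th + R_L) ≤ 0.0270, so R_th ≤ R_L · ε/(1−ε) = 39.0 kΩ × 0.0270/0.9730 = 1.08 kΩ.
(Any R1, R2 with R2/(R1+R2) = 0.690 and R1‖R2 ≤ 1.08 kΩ will meet the spec.)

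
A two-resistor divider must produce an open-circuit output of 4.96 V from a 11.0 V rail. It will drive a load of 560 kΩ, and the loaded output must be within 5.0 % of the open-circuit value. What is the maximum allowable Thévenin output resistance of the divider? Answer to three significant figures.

Loading drop = R_th/(R_th + R_L) ≤ 0.0500, so R_th ≤ R_L · ε/(1−ε) = 560 kΩ × 0.0500/0.9500 = 29.5 kΩ.

R_th ≤ 29.5 kΩ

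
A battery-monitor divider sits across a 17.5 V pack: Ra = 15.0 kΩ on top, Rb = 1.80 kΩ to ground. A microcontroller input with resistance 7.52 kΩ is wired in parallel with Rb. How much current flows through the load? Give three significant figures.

I_L ≈ 0.205 mA

Rb‖R_L = 1.452 kΩ; V_out = 17.5 × 1.452/16.45 = 1.545 V.
I_L = V_out / R_L = 1.545 / 7.52 kΩ = 0.205 mA.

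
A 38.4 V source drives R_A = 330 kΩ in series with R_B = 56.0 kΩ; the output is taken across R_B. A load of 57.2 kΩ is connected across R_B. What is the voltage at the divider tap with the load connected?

The load sits in parallel with R_B: R_B‖R_L = (56.0 × 57.2) / (56.0 + 57.2) = 28.30 kΩ.
V_out = 38.4 × 28.30 / (330 + 28.30) = 38.4 × 28.30/358.3 = 3.03 V.

V_out ≈ 3.03 V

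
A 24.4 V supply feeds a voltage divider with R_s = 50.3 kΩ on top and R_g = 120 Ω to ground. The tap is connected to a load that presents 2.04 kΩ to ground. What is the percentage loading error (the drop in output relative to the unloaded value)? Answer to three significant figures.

The divider's output (Thévenin) resistance is R_s‖R_g = 119.7 Ω.
Fractional drop under load = R_th/(R_th + R_L) = 119.7 / (119.7 + 2040) = 0.05543.
So the output falls by 5.54 %.

5.54 %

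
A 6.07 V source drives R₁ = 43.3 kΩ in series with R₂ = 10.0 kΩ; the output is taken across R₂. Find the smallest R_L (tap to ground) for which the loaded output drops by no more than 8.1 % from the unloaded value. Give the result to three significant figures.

Output resistance R_th = R₁‖R₂ = (43.3 × 10.0)/53.30 = 8.124 kΩ.
The fractional drop is R_th/(R_th + R_L); requiring this ≤ 0.0810 gives R_L ≥ R_th(1/0.0810 − 1) = 8.124 × 11.35 = 92.2 kΩ.

R_L(min) ≈ 92.2 kΩ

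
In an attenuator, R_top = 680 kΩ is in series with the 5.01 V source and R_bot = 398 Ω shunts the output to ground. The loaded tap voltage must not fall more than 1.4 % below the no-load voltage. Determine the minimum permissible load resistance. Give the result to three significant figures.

Output resistance R_th = R_top‖R_bot = (680000 × 398)/680400 = 397.8 Ω.
The fractional drop is R_th/(R_th + R_L); requiring this ≤ 0.0140 gives R_L ≥ R_th(1/0.0140 − 1) = 397.8 × 70.43 = 28.0 kΩ.

R_L(min) ≈ 28.0 kΩ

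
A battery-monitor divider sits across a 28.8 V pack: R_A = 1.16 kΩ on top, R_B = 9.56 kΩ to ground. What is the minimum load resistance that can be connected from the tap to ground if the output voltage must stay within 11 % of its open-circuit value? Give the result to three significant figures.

Output resistance R_th = R_A‖R_B = (1.16 × 9.56)/10.72 = 1.034 kΩ.
The fractional drop is R_th/(R_th + R_L); requiring this ≤ 0.110 gives R_L ≥ R_th(1/0.110 − 1) = 1.034 × 8.091 = 8.37 kΩ.

R_L(min) ≈ 8.37 kΩ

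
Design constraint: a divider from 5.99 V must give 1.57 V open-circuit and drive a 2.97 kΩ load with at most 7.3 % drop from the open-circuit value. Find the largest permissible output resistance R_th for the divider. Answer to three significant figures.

R_th ≤ 234 Ω

Loading drop = R_th/(R_th + R_L) ≤ 0.0730, so R_th ≤ R_L · ε/(1−ε) = 2.97 kΩ × 0.0730/0.9270 = 234 Ω.
(Any R1, R2 with R2/(R1+R2) = 0.262 and R1‖R2 ≤ 234 Ω will meet the spec.)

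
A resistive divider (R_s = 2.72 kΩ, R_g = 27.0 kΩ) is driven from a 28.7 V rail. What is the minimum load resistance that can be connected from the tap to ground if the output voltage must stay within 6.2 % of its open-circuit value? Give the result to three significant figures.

R_L(min) ≈ 37.4 kΩ

Output resistance R_th = R_s‖R_g = (2.72 × 27.0)/29.72 = 2.471 kΩ.
The fractional drop is R_th/(R_th + R_L); requiring this ≤ 0.0620 gives R_L ≥ R_th(1/0.0620 − 1) = 2.471 × 15.13 = 37.4 kΩ.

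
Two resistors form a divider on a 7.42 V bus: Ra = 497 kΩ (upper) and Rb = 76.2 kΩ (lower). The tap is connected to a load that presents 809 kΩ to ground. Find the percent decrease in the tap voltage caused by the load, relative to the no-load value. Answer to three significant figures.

The divider's output (Thévenin) resistance is Ra‖Rb = 66.07 kΩ.
Fractional drop under load = R_th/(R_th + R_L) = 66.07 / (66.07 + 809) = 0.07550.
So the output falls by 7.55 %.

7.55 %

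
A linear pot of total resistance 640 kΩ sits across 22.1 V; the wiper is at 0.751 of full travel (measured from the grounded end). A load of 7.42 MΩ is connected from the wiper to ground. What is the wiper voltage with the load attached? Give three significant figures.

The wiper splits the pot into (1−α)R = 159.4 kΩ above and αR = 480.6 kΩ below.
Lower section ‖ load = 451.4 kΩ.
V_wiper = 22.1 × 451.4/(159.4 + 451.4) = 16.3 V.

V ≈ 16.3 V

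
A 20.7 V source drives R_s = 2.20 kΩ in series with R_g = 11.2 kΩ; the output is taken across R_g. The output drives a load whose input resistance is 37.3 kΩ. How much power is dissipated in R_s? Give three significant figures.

Total resistance from the source is R_s + (R_g‖R_L) = 10.81 kΩ, so I = 20.7/10.81 kΩ = 1.914 mA.
P = I²·R_s = (1.914 mA)² × 2.20 kΩ = 8.06 mW.

P ≈ 8.06 mW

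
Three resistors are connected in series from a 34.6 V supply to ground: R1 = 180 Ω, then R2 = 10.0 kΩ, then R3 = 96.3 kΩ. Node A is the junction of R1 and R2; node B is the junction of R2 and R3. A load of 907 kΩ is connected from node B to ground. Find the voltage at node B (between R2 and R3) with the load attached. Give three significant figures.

At node B, R3 is in parallel with the load: R3‖R_L = 87060 Ω.
Below node A the resistance is R2 + (R3‖R_L) = 97060 Ω, so V_A = 34.6 × 97060/97240 = 34.54 V.
Then V_B = V_A × (R3‖R_L)/(R2 + R3‖R_L) = 34.54 × 87060/97060 = 31.0 V.

V ≈ 31.0 V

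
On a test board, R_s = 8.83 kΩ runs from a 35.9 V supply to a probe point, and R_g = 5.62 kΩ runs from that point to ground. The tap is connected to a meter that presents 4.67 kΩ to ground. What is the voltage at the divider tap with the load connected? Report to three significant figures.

The load sits in parallel with R_g: R_g‖R_L = (5.62 × 4.67) / (5.62 + 4.67) = 2.551 kΩ.
V_out = 35.9 × 2.551 / (8.83 + 2.551) = 35.9 × 2.551/11.38 = 8.05 V.

V_out ≈ 8.05 V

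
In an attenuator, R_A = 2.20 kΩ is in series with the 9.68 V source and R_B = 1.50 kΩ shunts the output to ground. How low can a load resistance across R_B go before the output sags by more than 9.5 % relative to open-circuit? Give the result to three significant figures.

Output resistance R_th = R_A‖R_B = (2200 × 1500)/3700 = 891.9 Ω.
The fractional drop is R_th/(R_th + R_L); requiring this ≤ 0.0950 gives R_L ≥ R_th(1/0.0950 − 1) = 891.9 × 9.526 = 8.50 kΩ.

R_L(min) ≈ 8.50 kΩ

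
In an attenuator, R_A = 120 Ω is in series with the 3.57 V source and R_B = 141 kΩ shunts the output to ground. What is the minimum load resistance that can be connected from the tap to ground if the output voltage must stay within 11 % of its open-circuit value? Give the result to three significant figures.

Output resistance R_th = R_A‖R_B = (120 × 141000)/141100 = 119.9 Ω.
The fractional drop is R_th/(R_th + R_L); requiring this ≤ 0.110 gives R_L ≥ R_th(1/0.110 − 1) = 119.9 × 8.091 = 970 Ω.

R_L(min) ≈ 970 Ω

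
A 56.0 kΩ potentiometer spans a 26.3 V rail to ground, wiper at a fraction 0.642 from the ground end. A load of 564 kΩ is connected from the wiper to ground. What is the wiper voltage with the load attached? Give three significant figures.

The wiper splits the pot into (1−α)R = 20.05 kΩ above and αR = 35.95 kΩ below.
Lower section ‖ load = 33.80 kΩ.
V_wiper = 26.3 × 33.80/(20.05 + 33.80) = 16.5 V.

V ≈ 16.5 V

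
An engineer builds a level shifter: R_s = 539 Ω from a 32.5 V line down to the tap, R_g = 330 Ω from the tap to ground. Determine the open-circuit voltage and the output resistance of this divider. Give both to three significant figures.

V_th = 12.3 V, R_th = 205 Ω

V_th is the open-circuit tap voltage: 32.5 × 330/(539 + 330) = 12.3 V.
With the supply zeroed, R_s and R_g appear in parallel from the tap: R_th = R_s‖R_g = (539 × 330)/869.0 = 205 Ω.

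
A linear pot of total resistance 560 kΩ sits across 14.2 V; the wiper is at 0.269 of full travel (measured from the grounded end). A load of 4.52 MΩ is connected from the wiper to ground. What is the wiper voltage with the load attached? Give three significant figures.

V ≈ 3.73 V

The wiper splits the pot into (1−α)R = 409.4 kΩ above and αR = 150.6 kΩ below.
Lower section ‖ load = 145.8 kΩ.
V_wiper = 14.2 × 145.8/(409.4 + 145.8) = 3.73 V.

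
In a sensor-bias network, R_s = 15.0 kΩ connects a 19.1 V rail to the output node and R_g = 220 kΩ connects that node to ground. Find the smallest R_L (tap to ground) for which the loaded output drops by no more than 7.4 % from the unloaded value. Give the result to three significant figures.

Output resistance R_th = R_s‖R_g = (15.0 × 220)/235.0 = 14.04 kΩ.
The fractional drop is R_th/(R_th + R_L); requiring this ≤ 0.0740 gives R_L ≥ R_th(1/0.0740 − 1) = 14.04 × 12.51 = 176 kΩ.

R_L(min) ≈ 176 kΩ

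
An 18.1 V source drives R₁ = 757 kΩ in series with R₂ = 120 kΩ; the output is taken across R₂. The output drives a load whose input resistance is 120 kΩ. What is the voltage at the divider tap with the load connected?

The load sits in parallel with R₂: R₂‖R_L = (120 × 120) / (120 + 120) = 60.00 kΩ.
V_out = 18.1 × 60.00 / (757 + 60.00) = 18.1 × 60.00/817.0 = 1.33 V.

V_out ≈ 1.33 V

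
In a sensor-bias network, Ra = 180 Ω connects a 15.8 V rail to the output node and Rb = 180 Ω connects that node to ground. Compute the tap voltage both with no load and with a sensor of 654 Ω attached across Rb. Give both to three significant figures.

Unloaded: 7.90 V; loaded: 6.94 V

Open-circuit: V = 15.8 × 180/(180 + 180) = 7.90 V.
With the load, Rb becomes Rb‖R_L = 141.2 Ω, so V = 15.8 × 141.2/321.2 = 6.94 V.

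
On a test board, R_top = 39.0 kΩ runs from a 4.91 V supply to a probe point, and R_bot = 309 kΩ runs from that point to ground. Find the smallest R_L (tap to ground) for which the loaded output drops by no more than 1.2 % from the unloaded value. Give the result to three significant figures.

Output resistance R_th = R_top‖R_bot = (39.0 × 309)/348.0 = 34.63 kΩ.
The fractional drop is R_th/(R_th + R_L); requiring this ≤ 0.0120 gives R_L ≥ R_th(1/0.0120 − 1) = 34.63 × 82.33 = 2.85 MΩ.

R_L(min) ≈ 2.85 MΩ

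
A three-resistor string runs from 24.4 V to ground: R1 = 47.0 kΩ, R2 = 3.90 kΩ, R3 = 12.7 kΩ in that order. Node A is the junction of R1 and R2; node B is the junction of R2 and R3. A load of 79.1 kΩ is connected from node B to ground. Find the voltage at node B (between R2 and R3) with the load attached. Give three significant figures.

At node B, R3 is in parallel with the load: R3‖R_L = 10.94 kΩ.
Below node A the resistance is R2 + (R3‖R_L) = 14.84 kΩ, so V_A = 24.4 × 14.84/61.84 = 5.856 V.
Then V_B = V_A × (R3‖R_L)/(R2 + R3‖R_L) = 5.856 × 10.94/14.84 = 4.32 V.

V ≈ 4.32 V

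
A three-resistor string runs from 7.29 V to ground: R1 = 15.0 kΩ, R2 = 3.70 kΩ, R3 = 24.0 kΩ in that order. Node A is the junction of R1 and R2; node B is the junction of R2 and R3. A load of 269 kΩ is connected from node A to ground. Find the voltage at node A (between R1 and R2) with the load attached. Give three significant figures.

V ≈ 4.56 V

Below node A the series string R2+R3 = 27.70 kΩ sits in parallel with the 269 kΩ load: 25.11 kΩ.
V_A = 7.29 × 25.11/(15.0 + 25.11) = 4.56 V.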